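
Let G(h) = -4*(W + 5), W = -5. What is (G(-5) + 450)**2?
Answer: 202500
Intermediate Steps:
G(h) = 0 (G(h) = -4*(-5 + 5) = -4*0 = 0)
(G(-5) + 450)**2 = (0 + 450)**2 = 450**2 = 202500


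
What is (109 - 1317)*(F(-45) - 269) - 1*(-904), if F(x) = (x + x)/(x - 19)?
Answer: 1296629/4 ≈ 3.2416e+5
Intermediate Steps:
F(x) = 2*x/(-19 + x) (F(x) = (2*x)/(-19 + x) = 2*x/(-19 + x))
(109 - 1317)*(F(-45) - 269) - 1*(-904) = (109 - 1317)*(2*(-45)/(-19 - 45) - 269) - 1*(-904) = -1208*(2*(-45)/(-64) - 269) + 904 = -1208*(2*(-45)*(-1/64) - 269) + 904 = -1208*(45/32 - 269) + 904 = -1208*(-8563/32) + 904 = 1293013/4 + 904 = 1296629/4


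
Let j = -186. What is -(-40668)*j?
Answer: -7564248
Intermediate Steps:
-(-40668)*j = -(-40668)*(-186) = -1*7564248 = -7564248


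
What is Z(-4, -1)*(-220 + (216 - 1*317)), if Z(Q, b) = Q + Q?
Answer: 2568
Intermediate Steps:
Z(Q, b) = 2*Q
Z(-4, -1)*(-220 + (216 - 1*317)) = (2*(-4))*(-220 + (216 - 1*317)) = -8*(-220 + (216 - 317)) = -8*(-220 - 101) = -8*(-321) = 2568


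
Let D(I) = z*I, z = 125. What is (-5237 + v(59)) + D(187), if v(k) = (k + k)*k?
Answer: 25100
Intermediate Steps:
D(I) = 125*I
v(k) = 2*k² (v(k) = (2*k)*k = 2*k²)
(-5237 + v(59)) + D(187) = (-5237 + 2*59²) + 125*187 = (-5237 + 2*3481) + 23375 = (-5237 + 6962) + 23375 = 1725 + 23375 = 25100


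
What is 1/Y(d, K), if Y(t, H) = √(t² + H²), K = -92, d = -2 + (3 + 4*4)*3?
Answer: √11489/11489 ≈ 0.0093295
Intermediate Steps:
d = 55 (d = -2 + (3 + 16)*3 = -2 + 19*3 = -2 + 57 = 55)
Y(t, H) = √(H² + t²)
1/Y(d, K) = 1/(√((-92)² + 55²)) = 1/(√(8464 + 3025)) = 1/(√11489) = √11489/11489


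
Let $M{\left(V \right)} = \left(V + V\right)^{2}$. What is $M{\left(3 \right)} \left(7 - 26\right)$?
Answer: $-684$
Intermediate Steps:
$M{\left(V \right)} = 4 V^{2}$ ($M{\left(V \right)} = \left(2 V\right)^{2} = 4 V^{2}$)
$M{\left(3 \right)} \left(7 - 26\right) = 4 \cdot 3^{2} \left(7 - 26\right) = 4 \cdot 9 \left(-19\right) = 36 \left(-19\right) = -684$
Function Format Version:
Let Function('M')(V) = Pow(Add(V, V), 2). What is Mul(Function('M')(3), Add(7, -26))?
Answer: -684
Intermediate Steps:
Function('M')(V) = Mul(4, Pow(V, 2)) (Function('M')(V) = Pow(Mul(2, V), 2) = Mul(4, Pow(V, 2)))
Mul(Function('M')(3), Add(7, -26)) = Mul(Mul(4, Pow(3, 2)), Add(7, -26)) = Mul(Mul(4, 9), -19) = Mul(36, -19) = -684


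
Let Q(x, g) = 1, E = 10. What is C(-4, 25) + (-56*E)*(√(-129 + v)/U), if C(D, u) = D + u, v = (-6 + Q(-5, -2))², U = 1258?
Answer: 21 - 560*I*√26/629 ≈ 21.0 - 4.5397*I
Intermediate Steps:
v = 25 (v = (-6 + 1)² = (-5)² = 25)
C(-4, 25) + (-56*E)*(√(-129 + v)/U) = (-4 + 25) + (-56*10)*(√(-129 + 25)/1258) = 21 - 560*√(-104)/1258 = 21 - 560*2*I*√26/1258 = 21 - 560*I*√26/629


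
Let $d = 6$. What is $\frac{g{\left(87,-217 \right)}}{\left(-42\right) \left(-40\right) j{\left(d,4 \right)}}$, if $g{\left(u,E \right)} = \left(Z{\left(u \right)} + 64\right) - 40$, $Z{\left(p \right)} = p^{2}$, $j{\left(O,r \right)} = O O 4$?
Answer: $\frac{2531}{80640} \approx 0.031386$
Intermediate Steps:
$j{\left(O,r \right)} = 4 O^{2}$ ($j{\left(O,r \right)} = O^{2} \cdot 4 = 4 O^{2}$)
$g{\left(u,E \right)} = 24 + u^{2}$ ($g{\left(u,E \right)} = \left(u^{2} + 64\right) - 40 = \left(64 + u^{2}\right) - 40 = 24 + u^{2}$)
$\frac{g{\left(87,-217 \right)}}{\left(-42\right) \left(-40\right) j{\left(d,4 \right)}} = \frac{24 + 87^{2}}{\left(-42\right) \left(-40\right) 4 \cdot 6^{2}} = \frac{24 + 7569}{1680 \cdot 4 \cdot 36} = \frac{7593}{1680 \cdot 144} = \frac{7593}{241920} = 7593 \cdot \frac{1}{241920} = \frac{2531}{80640}$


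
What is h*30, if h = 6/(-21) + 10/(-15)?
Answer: -200/7 ≈ -28.571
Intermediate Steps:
h = -20/21 (h = 6*(-1/21) + 10*(-1/15) = -2/7 - ⅔ = -20/21 ≈ -0.95238)
h*30 = -20/21*30 = -200/7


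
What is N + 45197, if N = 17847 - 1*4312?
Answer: 58732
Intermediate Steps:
N = 13535 (N = 17847 - 4312 = 13535)
N + 45197 = 13535 + 45197 = 58732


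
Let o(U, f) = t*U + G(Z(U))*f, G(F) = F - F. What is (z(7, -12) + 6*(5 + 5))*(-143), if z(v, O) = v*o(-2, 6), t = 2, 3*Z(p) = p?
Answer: -4576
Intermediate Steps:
Z(p) = p/3
G(F) = 0
o(U, f) = 2*U (o(U, f) = 2*U + 0*f = 2*U + 0 = 2*U)
z(v, O) = -4*v (z(v, O) = v*(2*(-2)) = v*(-4) = -4*v)
(z(7, -12) + 6*(5 + 5))*(-143) = (-4*7 + 6*(5 + 5))*(-143) = (-28 + 6*10)*(-143) = (-28 + 60)*(-143) = 32*(-143) = -4576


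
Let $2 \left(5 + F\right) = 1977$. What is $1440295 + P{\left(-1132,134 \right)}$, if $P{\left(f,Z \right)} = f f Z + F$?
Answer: $\frac{346304189}{2} \approx 1.7315 \cdot 10^{8}$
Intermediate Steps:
$F = \frac{1967}{2}$ ($F = -5 + \frac{1}{2} \cdot 1977 = -5 + \frac{1977}{2} = \frac{1967}{2} \approx 983.5$)
$P{\left(f,Z \right)} = \frac{1967}{2} + Z f^{2}$ ($P{\left(f,Z \right)} = f f Z + \frac{1967}{2} = f^{2} Z + \frac{1967}{2} = Z f^{2} + \frac{1967}{2} = \frac{1967}{2} + Z f^{2}$)
$1440295 + P{\left(-1132,134 \right)} = 1440295 + \left(\frac{1967}{2} + 134 \left(-1132\right)^{2}\right) = 1440295 + \left(\frac{1967}{2} + 134 \cdot 1281424\right) = 1440295 + \left(\frac{1967}{2} + 171710816\right) = 1440295 + \frac{343423599}{2} = \frac{346304189}{2}$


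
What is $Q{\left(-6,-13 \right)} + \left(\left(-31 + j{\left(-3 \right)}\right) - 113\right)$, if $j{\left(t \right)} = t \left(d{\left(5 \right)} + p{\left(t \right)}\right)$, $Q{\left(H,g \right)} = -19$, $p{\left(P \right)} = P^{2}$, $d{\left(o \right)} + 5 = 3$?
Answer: $-184$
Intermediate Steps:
$d{\left(o \right)} = -2$ ($d{\left(o \right)} = -5 + 3 = -2$)
$j{\left(t \right)} = t \left(-2 + t^{2}\right)$
$Q{\left(-6,-13 \right)} + \left(\left(-31 + j{\left(-3 \right)}\right) - 113\right) = -19 - \left(144 + 3 \left(-2 + \left(-3\right)^{2}\right)\right) = -19 - \left(144 + 3 \left(-2 + 9\right)\right) = -19 - 165 = -184$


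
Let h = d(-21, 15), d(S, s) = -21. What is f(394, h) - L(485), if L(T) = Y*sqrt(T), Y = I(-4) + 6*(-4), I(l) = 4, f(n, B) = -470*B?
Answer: 9870 + 20*sqrt(485) ≈ 10310.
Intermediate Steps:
h = -21
Y = -20 (Y = 4 + 6*(-4) = 4 - 24 = -20)
L(T) = -20*sqrt(T)
f(394, h) - L(485) = -470*(-21) - (-20)*sqrt(485) = 9870 + 20*sqrt(485)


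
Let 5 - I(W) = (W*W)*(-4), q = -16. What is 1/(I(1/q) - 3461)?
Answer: -64/221183 ≈ -0.00028935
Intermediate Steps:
I(W) = 5 + 4*W**2 (I(W) = 5 - W*W*(-4) = 5 - W**2*(-4) = 5 - (-4)*W**2 = 5 + 4*W**2)
1/(I(1/q) - 3461) = 1/((5 + 4*(1/(-16))**2) - 3461) = 1/((5 + 4*(-1/16)**2) - 3461) = 1/((5 + 4*(1/256)) - 3461) = 1/((5 + 1/64) - 3461) = 1/(321/64 - 3461) = 1/(-221183/64) = -64/221183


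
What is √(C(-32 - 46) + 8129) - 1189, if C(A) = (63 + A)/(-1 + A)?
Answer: -1189 + 23*√95906/79 ≈ -1098.8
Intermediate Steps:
C(A) = (63 + A)/(-1 + A)
√(C(-32 - 46) + 8129) - 1189 = √((63 + (-32 - 46))/(-1 + (-32 - 46)) + 8129) - 1189 = √((63 - 78)/(-1 - 78) + 8129) - 1189 = √(-15/(-79) + 8129) - 1189 = √(-1/79*(-15) + 8129) - 1189 = √(15/79 + 8129) - 1189 = √(642206/79) - 1189 = 23*√95906/79 - 1189 = -1189 + 23*√95906/79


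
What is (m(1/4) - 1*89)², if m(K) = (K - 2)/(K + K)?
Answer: 34225/4 ≈ 8556.3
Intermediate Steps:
m(K) = (-2 + K)/(2*K) (m(K) = (-2 + K)/((2*K)) = (-2 + K)*(1/(2*K)) = (-2 + K)/(2*K))
(m(1/4) - 1*89)² = ((-2 + 1/4)/(2*(1/4)) - 1*89)² = ((-2 + ¼)/(2*(¼)) - 89)² = ((½)*4*(-7/4) - 89)² = (-7/2 - 89)² = (-185/2)² = 34225/4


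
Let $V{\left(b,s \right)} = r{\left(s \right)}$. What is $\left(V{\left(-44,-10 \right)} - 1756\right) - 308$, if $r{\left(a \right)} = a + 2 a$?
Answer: $-2094$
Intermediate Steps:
$r{\left(a \right)} = 3 a$
$V{\left(b,s \right)} = 3 s$
$\left(V{\left(-44,-10 \right)} - 1756\right) - 308 = \left(3 \left(-10\right) - 1756\right) - 308 = \left(-30 - 1756\right) - 308 = -1786 - 308 = -2094$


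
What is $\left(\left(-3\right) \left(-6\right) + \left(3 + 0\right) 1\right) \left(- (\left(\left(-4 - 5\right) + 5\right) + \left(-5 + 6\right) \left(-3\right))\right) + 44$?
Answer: $191$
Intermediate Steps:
$\left(\left(-3\right) \left(-6\right) + \left(3 + 0\right) 1\right) \left(- (\left(\left(-4 - 5\right) + 5\right) + \left(-5 + 6\right) \left(-3\right))\right) + 44 = \left(18 + 3 \cdot 1\right) \left(- (\left(-9 + 5\right) + 1 \left(-3\right))\right) + 44 = \left(18 + 3\right) \left(- (-4 - 3)\right) + 44 = 21 \left(\left(-1\right) \left(-7\right)\right) + 44 = 21 \cdot 7 + 44 = 147 + 44 = 191$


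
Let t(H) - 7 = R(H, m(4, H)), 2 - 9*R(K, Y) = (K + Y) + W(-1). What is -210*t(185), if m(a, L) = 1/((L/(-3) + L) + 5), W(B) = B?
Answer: 91636/33 ≈ 2776.8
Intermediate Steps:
m(a, L) = 1/(5 + 2*L/3) (m(a, L) = 1/((-L/3 + L) + 5) = 1/(2*L/3 + 5) = 1/(5 + 2*L/3))
R(K, Y) = 1/3 - K/9 - Y/9 (R(K, Y) = 2/9 - ((K + Y) - 1)/9 = 2/9 - (-1 + K + Y)/9 = 2/9 + (1/9 - K/9 - Y/9) = 1/3 - K/9 - Y/9)
t(H) = 22/3 - 1/(3*(15 + 2*H)) - H/9 (t(H) = 7 + (1/3 - H/9 - 1/(3*(15 + 2*H))) = 7 + (1/3 - 1/(3*(15 + 2*H)) - H/9) = 22/3 - 1/(3*(15 + 2*H)) - H/9)
-210*t(185) = -70*(-3 + (15 + 2*185)*(66 - 1*185))/(3*(15 + 2*185)) = -70*(-3 + (15 + 370)*(66 - 185))/(3*(15 + 370)) = -70*(-3 + 385*(-119))/(3*385) = -70*(-3 - 45815)/(3*385) = -70*(-45818)/(3*385) = -210*(-45818/3465) = 91636/33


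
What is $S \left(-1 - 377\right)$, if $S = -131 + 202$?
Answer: $-26838$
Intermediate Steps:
$S = 71$
$S \left(-1 - 377\right) = 71 \left(-1 - 377\right) = 71 \left(-378\right) = -26838$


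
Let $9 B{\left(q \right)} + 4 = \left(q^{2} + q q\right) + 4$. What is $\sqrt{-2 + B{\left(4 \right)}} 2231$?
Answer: $\frac{2231 \sqrt{14}}{3} \approx 2782.5$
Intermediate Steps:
$B{\left(q \right)} = \frac{2 q^{2}}{9}$ ($B{\left(q \right)} = - \frac{4}{9} + \frac{\left(q^{2} + q q\right) + 4}{9} = - \frac{4}{9} + \frac{\left(q^{2} + q^{2}\right) + 4}{9} = - \frac{4}{9} + \frac{2 q^{2} + 4}{9} = - \frac{4}{9} + \frac{4 + 2 q^{2}}{9} = - \frac{4}{9} + \left(\frac{4}{9} + \frac{2 q^{2}}{9}\right) = \frac{2 q^{2}}{9}$)
$\sqrt{-2 + B{\left(4 \right)}} 2231 = \sqrt{-2 + \frac{2 \cdot 4^{2}}{9}} \cdot 2231 = \sqrt{-2 + \frac{2}{9} \cdot 16} \cdot 2231 = \sqrt{-2 + \frac{32}{9}} \cdot 2231 = \sqrt{\frac{14}{9}} \cdot 2231 = \frac{\sqrt{14}}{3} \cdot 2231 = \frac{2231 \sqrt{14}}{3}$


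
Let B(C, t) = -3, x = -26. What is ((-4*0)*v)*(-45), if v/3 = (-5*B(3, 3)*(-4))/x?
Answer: 0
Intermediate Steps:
v = 90/13 (v = 3*((-5*(-3)*(-4))/(-26)) = 3*((15*(-4))*(-1/26)) = 3*(-60*(-1/26)) = 3*(30/13) = 90/13 ≈ 6.9231)
((-4*0)*v)*(-45) = (-4*0*(90/13))*(-45) = (0*(90/13))*(-45) = 0*(-45) = 0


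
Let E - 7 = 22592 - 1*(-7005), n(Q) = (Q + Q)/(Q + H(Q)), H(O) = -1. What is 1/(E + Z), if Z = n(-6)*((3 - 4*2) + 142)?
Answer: 7/208872 ≈ 3.3513e-5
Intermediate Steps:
n(Q) = 2*Q/(-1 + Q) (n(Q) = (Q + Q)/(Q - 1) = (2*Q)/(-1 + Q) = 2*Q/(-1 + Q))
E = 29604 (E = 7 + (22592 - 1*(-7005)) = 7 + (22592 + 7005) = 7 + 29597 = 29604)
Z = 1644/7 (Z = (2*(-6)/(-1 - 6))*((3 - 4*2) + 142) = (2*(-6)/(-7))*((3 - 8) + 142) = (2*(-6)*(-⅐))*(-5 + 142) = (12/7)*137 = 1644/7 ≈ 234.86)
1/(E + Z) = 1/(29604 + 1644/7) = 1/(208872/7) = 7/208872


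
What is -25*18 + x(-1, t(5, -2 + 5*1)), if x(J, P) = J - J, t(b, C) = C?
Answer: -450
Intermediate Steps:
x(J, P) = 0
-25*18 + x(-1, t(5, -2 + 5*1)) = -25*18 + 0 = -450 + 0 = -450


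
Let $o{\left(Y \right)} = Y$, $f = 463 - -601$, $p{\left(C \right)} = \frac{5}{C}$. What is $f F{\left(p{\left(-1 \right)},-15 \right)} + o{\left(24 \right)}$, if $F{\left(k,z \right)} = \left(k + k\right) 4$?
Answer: $-42536$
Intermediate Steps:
$F{\left(k,z \right)} = 8 k$ ($F{\left(k,z \right)} = 2 k 4 = 8 k$)
$f = 1064$ ($f = 463 + 601 = 1064$)
$f F{\left(p{\left(-1 \right)},-15 \right)} + o{\left(24 \right)} = 1064 \cdot 8 \frac{5}{-1} + 24 = 1064 \cdot 8 \cdot 5 \left(-1\right) + 24 = 1064 \cdot 8 \left(-5\right) + 24 = 1064 \left(-40\right) + 24 = -42560 + 24 = -42536$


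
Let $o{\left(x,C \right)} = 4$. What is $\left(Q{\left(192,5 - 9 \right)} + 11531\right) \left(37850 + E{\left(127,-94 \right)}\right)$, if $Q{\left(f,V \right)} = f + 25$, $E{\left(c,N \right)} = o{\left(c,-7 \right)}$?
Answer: $444708792$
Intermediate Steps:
$E{\left(c,N \right)} = 4$
$Q{\left(f,V \right)} = 25 + f$
$\left(Q{\left(192,5 - 9 \right)} + 11531\right) \left(37850 + E{\left(127,-94 \right)}\right) = \left(\left(25 + 192\right) + 11531\right) \left(37850 + 4\right) = \left(217 + 11531\right) 37854 = 11748 \cdot 37854 = 444708792$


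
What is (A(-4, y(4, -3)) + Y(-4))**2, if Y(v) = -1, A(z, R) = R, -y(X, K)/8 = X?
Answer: 1089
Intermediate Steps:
y(X, K) = -8*X
(A(-4, y(4, -3)) + Y(-4))**2 = (-8*4 - 1)**2 = (-32 - 1)**2 = (-33)**2 = 1089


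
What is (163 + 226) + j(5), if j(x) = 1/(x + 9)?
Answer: 5447/14 ≈ 389.07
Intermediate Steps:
j(x) = 1/(9 + x)
(163 + 226) + j(5) = (163 + 226) + 1/(9 + 5) = 389 + 1/14 = 5447/14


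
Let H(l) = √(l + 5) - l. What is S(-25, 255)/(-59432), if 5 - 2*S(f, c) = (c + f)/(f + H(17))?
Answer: -9185/103530544 - 5*√22/4501328 ≈ -9.3928e-5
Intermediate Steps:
H(l) = √(5 + l) - l
S(f, c) = 5/2 - (c + f)/(2*(-17 + f + √22)) (S(f, c) = 5/2 - (c + f)/(2*(f + (√(5 + 17) - 1*17))) = 5/2 - (c + f)/(2*(f + (√22 - 17))) = 5/2 - (c + f)/(2*(f + (-17 + √22))) = 5/2 - (c + f)/(2*(-17 + f + √22)))
S(-25, 255)/(-59432) = ((-85 - 1*255 + 4*(-25) + 5*√22)/(2*(-17 - 25 + √22)))/(-59432) = ((-85 - 255 - 100 + 5*√22)/(2*(-42 + √22)))*(-1/59432) = ((-440 + 5*√22)/(2*(-42 + √22)))*(-1/59432) = -(-440 + 5*√22)/(118864*(-42 + √22))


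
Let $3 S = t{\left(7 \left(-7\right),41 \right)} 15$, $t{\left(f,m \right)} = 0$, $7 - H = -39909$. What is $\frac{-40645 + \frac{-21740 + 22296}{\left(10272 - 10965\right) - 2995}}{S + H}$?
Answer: $- \frac{37474829}{36802552} \approx -1.0183$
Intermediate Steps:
$H = 39916$ ($H = 7 - -39909 = 7 + 39909 = 39916$)
$S = 0$ ($S = \frac{0 \cdot 15}{3} = \frac{1}{3} \cdot 0 = 0$)
$\frac{-40645 + \frac{-21740 + 22296}{\left(10272 - 10965\right) - 2995}}{S + H} = \frac{-40645 + \frac{-21740 + 22296}{\left(10272 - 10965\right) - 2995}}{0 + 39916} = \frac{-40645 + \frac{556}{-693 - 2995}}{39916} = \left(-40645 + \frac{556}{-3688}\right) \frac{1}{39916} = \left(-40645 + 556 \left(- \frac{1}{3688}\right)\right) \frac{1}{39916} = \left(-40645 - \frac{139}{922}\right) \frac{1}{39916} = \left(- \frac{37474829}{922}\right) \frac{1}{39916} = - \frac{37474829}{36802552}$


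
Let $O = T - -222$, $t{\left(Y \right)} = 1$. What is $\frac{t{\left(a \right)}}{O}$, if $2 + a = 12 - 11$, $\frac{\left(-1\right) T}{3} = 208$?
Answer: $- \frac{1}{402} \approx -0.0024876$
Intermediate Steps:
$T = -624$ ($T = \left(-3\right) 208 = -624$)
$a = -1$ ($a = -2 + \left(12 - 11\right) = -2 + 1 = -1$)
$O = -402$ ($O = -624 - -222 = -624 + 222 = -402$)
$\frac{t{\left(a \right)}}{O} = 1 \frac{1}{-402} = 1 \left(- \frac{1}{402}\right) = - \frac{1}{402}$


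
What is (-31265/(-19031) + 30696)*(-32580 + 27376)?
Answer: -3040212400564/19031 ≈ -1.5975e+8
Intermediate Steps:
(-31265/(-19031) + 30696)*(-32580 + 27376) = (-31265*(-1/19031) + 30696)*(-5204) = (31265/19031 + 30696)*(-5204) = (584206841/19031)*(-5204) = -3040212400564/19031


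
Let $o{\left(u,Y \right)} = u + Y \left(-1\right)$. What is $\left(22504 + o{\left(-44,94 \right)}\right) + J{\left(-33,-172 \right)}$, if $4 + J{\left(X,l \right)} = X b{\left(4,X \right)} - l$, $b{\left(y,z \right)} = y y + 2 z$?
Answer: $24184$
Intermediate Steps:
$o{\left(u,Y \right)} = u - Y$
$b{\left(y,z \right)} = y^{2} + 2 z$
$J{\left(X,l \right)} = -4 - l + X \left(16 + 2 X\right)$ ($J{\left(X,l \right)} = -4 + \left(X \left(4^{2} + 2 X\right) - l\right) = -4 + \left(X \left(16 + 2 X\right) - l\right) = -4 + \left(- l + X \left(16 + 2 X\right)\right) = -4 - l + X \left(16 + 2 X\right)$)
$\left(22504 + o{\left(-44,94 \right)}\right) + J{\left(-33,-172 \right)} = \left(22504 - 138\right) - \left(-168 + 66 \left(8 - 33\right)\right) = \left(22504 - 138\right) + \left(-4 + 172 + 2 \left(-33\right) \left(-25\right)\right) = \left(22504 - 138\right) + \left(-4 + 172 + 1650\right) = 22366 + 1818 = 24184$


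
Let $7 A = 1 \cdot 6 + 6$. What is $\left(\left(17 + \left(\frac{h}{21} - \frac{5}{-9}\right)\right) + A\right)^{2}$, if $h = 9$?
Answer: $\frac{1540081}{3969} \approx 388.03$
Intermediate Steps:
$A = \frac{12}{7}$ ($A = \frac{1 \cdot 6 + 6}{7} = \frac{6 + 6}{7} = \frac{1}{7} \cdot 12 = \frac{12}{7} \approx 1.7143$)
$\left(\left(17 + \left(\frac{h}{21} - \frac{5}{-9}\right)\right) + A\right)^{2} = \left(\left(17 + \left(\frac{9}{21} - \frac{5}{-9}\right)\right) + \frac{12}{7}\right)^{2} = \left(\left(17 + \left(9 \cdot \frac{1}{21} - - \frac{5}{9}\right)\right) + \frac{12}{7}\right)^{2} = \left(\left(17 + \left(\frac{3}{7} + \frac{5}{9}\right)\right) + \frac{12}{7}\right)^{2} = \left(\left(17 + \frac{62}{63}\right) + \frac{12}{7}\right)^{2} = \left(\frac{1133}{63} + \frac{12}{7}\right)^{2} = \left(\frac{1241}{63}\right)^{2} = \frac{1540081}{3969}$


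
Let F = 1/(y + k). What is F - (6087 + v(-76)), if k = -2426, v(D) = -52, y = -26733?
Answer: -175974566/29159 ≈ -6035.0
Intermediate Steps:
F = -1/29159 (F = 1/(-26733 - 2426) = 1/(-29159) = -1/29159 ≈ -3.4295e-5)
F - (6087 + v(-76)) = -1/29159 - (6087 - 52) = -1/29159 - 1*6035 = -1/29159 - 6035 = -175974566/29159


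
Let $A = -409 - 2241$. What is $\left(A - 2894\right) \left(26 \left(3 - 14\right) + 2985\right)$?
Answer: $-14963256$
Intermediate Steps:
$A = -2650$ ($A = -409 - 2241 = -2650$)
$\left(A - 2894\right) \left(26 \left(3 - 14\right) + 2985\right) = \left(-2650 - 2894\right) \left(26 \left(3 - 14\right) + 2985\right) = - 5544 \left(26 \left(-11\right) + 2985\right) = - 5544 \left(-286 + 2985\right) = \left(-5544\right) 2699 = -14963256$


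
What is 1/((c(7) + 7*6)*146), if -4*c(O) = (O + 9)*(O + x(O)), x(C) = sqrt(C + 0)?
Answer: 1/876 + sqrt(7)/3066 ≈ 0.0020045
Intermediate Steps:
x(C) = sqrt(C)
c(O) = -(9 + O)*(O + sqrt(O))/4 (c(O) = -(O + 9)*(O + sqrt(O))/4 = -(9 + O)*(O + sqrt(O))/4)
1/((c(7) + 7*6)*146) = 1/(((-9/4*7 - 9*sqrt(7)/4 - 1/4*7**2 - 7*sqrt(7)/4) + 7*6)*146) = 1/(((-63/4 - 9*sqrt(7)/4 - 1/4*49 - 7*sqrt(7)/4) + 42)*146) = 1/(((-63/4 - 9*sqrt(7)/4 - 49/4 - 7*sqrt(7)/4) + 42)*146) = 1/(((-28 - 4*sqrt(7)) + 42)*146) = 1/((14 - 4*sqrt(7))*146) = 1/(2044 - 584*sqrt(7))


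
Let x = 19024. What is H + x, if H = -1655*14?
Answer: -4146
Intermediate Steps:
H = -23170
H + x = -23170 + 19024 = -4146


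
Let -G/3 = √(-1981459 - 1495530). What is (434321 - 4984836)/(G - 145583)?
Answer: 132495525049/4245140558 - 2730309*I*√3476989/4245140558 ≈ 31.211 - 1.1993*I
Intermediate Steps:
G = -3*I*√3476989 (G = -3*√(-1981459 - 1495530) = -3*I*√3476989 ≈ -5594.0*I)
(434321 - 4984836)/(G - 145583) = (434321 - 4984836)/(-3*I*√3476989 - 145583) = -4550515/(-145583 - 3*I*√3476989)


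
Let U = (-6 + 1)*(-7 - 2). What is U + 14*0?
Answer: 45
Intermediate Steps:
U = 45 (U = -5*(-9) = 45)
U + 14*0 = 45 + 14*0 = 45 + 0 = 45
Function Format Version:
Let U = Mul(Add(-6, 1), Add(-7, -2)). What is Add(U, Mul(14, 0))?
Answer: 45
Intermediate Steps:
U = 45 (U = Mul(-5, -9) = 45)
Add(U, Mul(14, 0)) = Add(45, Mul(14, 0)) = Add(45, 0) = 45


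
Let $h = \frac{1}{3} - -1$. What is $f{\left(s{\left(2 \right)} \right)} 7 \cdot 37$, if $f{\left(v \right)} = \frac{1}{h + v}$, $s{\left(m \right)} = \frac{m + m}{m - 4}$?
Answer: $- \frac{777}{2} \approx -388.5$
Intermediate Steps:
$s{\left(m \right)} = \frac{2 m}{-4 + m}$
$h = \frac{4}{3}$ ($h = \frac{1}{3} + 1 = \frac{4}{3} \approx 1.3333$)
$f{\left(v \right)} = \frac{1}{\frac{4}{3} + v}$
$f{\left(s{\left(2 \right)} \right)} 7 \cdot 37 = \frac{3}{4 + 3 \cdot 2 \cdot 2 \frac{1}{-4 + 2}} \cdot 7 \cdot 37 = \frac{3}{4 + 3 \cdot 2 \cdot 2 \frac{1}{-2}} \cdot 7 \cdot 37 = \frac{3}{4 + 3 \cdot 2 \cdot 2 \left(- \frac{1}{2}\right)} 7 \cdot 37 = \frac{3}{4 + 3 \left(-2\right)} 7 \cdot 37 = \frac{3}{4 - 6} \cdot 7 \cdot 37 = \frac{3}{-2} \cdot 7 \cdot 37 = 3 \left(- \frac{1}{2}\right) 7 \cdot 37 = \left(- \frac{3}{2}\right) 7 \cdot 37 = \left(- \frac{21}{2}\right) 37 = - \frac{777}{2}$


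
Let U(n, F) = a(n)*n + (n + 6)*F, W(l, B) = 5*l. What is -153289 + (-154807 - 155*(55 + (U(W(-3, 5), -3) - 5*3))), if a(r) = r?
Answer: -353356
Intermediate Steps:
U(n, F) = n**2 + F*(6 + n) (U(n, F) = n*n + (n + 6)*F = n**2 + (6 + n)*F = n**2 + F*(6 + n))
-153289 + (-154807 - 155*(55 + (U(W(-3, 5), -3) - 5*3))) = -153289 + (-154807 - 155*(55 + (((5*(-3))**2 + 6*(-3) - 15*(-3)) - 5*3))) = -153289 + (-154807 - 155*(55 + (((-15)**2 - 18 - 3*(-15)) - 15))) = -153289 + (-154807 - 155*(55 + ((225 - 18 + 45) - 15))) = -153289 + (-154807 - 155*(55 + (252 - 15))) = -153289 + (-154807 - 155*(55 + 237)) = -153289 + (-154807 - 155*292) = -153289 + (-154807 - 1*45260) = -153289 + (-154807 - 45260) = -153289 - 200067 = -353356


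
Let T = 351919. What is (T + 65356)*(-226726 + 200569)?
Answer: -10914662175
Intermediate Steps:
(T + 65356)*(-226726 + 200569) = (351919 + 65356)*(-226726 + 200569) = 417275*(-26157) = -10914662175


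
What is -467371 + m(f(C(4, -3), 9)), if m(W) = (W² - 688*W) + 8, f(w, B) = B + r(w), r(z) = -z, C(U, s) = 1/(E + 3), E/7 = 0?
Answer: -4259255/9 ≈ -4.7325e+5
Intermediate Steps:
E = 0 (E = 7*0 = 0)
C(U, s) = ⅓ (C(U, s) = 1/(0 + 3) = 1/3 = ⅓)
f(w, B) = B - w
m(W) = 8 + W² - 688*W
-467371 + m(f(C(4, -3), 9)) = -467371 + (8 + (9 - 1*⅓)² - 688*(9 - 1*⅓)) = -467371 + (8 + (9 - ⅓)² - 688*(9 - ⅓)) = -467371 + (8 + (26/3)² - 688*26/3) = -467371 + (8 + 676/9 - 17888/3) = -467371 - 52916/9 = -4259255/9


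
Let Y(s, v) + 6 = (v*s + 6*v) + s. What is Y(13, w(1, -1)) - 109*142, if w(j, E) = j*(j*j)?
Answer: -15452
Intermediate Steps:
w(j, E) = j³ (w(j, E) = j*j² = j³)
Y(s, v) = -6 + s + 6*v + s*v (Y(s, v) = -6 + ((v*s + 6*v) + s) = -6 + ((s*v + 6*v) + s) = -6 + ((6*v + s*v) + s) = -6 + (s + 6*v + s*v) = -6 + s + 6*v + s*v)
Y(13, w(1, -1)) - 109*142 = (-6 + 13 + 6*1³ + 13*1³) - 109*142 = (-6 + 13 + 6*1 + 13*1) - 15478 = (-6 + 13 + 6 + 13) - 15478 = 26 - 15478 = -15452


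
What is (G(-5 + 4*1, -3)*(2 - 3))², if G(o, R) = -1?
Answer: 1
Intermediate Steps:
(G(-5 + 4*1, -3)*(2 - 3))² = (-(2 - 3))² = (-1*(-1))² = 1² = 1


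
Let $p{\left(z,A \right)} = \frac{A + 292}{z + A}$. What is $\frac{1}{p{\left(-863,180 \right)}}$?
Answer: $- \frac{683}{472} \approx -1.447$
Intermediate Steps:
$p{\left(z,A \right)} = \frac{292 + A}{A + z}$
$\frac{1}{p{\left(-863,180 \right)}} = \frac{1}{\frac{1}{180 - 863} \left(292 + 180\right)} = \frac{1}{\frac{1}{-683} \cdot 472} = \frac{1}{\left(- \frac{1}{683}\right) 472} = \frac{1}{- \frac{472}{683}} = - \frac{683}{472}$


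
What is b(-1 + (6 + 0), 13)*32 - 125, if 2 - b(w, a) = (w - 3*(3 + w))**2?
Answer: -11613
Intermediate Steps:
b(w, a) = 2 - (-9 - 2*w)**2 (b(w, a) = 2 - (w - 3*(3 + w))**2 = 2 - (w + (-9 - 3*w))**2 = 2 - (-9 - 2*w)**2)
b(-1 + (6 + 0), 13)*32 - 125 = (2 - (9 + 2*(-1 + (6 + 0)))**2)*32 - 125 = (2 - (9 + 2*(-1 + 6))**2)*32 - 125 = (2 - (9 + 2*5)**2)*32 - 125 = (2 - (9 + 10)**2)*32 - 125 = (2 - 1*19**2)*32 - 125 = (2 - 1*361)*32 - 125 = (2 - 361)*32 - 125 = -359*32 - 125 = -11488 - 125 = -11613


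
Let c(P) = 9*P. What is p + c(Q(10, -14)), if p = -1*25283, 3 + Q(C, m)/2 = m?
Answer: -25589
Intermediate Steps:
Q(C, m) = -6 + 2*m
p = -25283
p + c(Q(10, -14)) = -25283 + 9*(-6 + 2*(-14)) = -25283 + 9*(-6 - 28) = -25283 + 9*(-34) = -25283 - 306 = -25589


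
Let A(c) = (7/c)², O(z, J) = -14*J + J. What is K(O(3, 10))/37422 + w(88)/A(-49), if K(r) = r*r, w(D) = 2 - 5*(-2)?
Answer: 11010518/18711 ≈ 588.45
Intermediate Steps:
O(z, J) = -13*J
w(D) = 12 (w(D) = 2 + 10 = 12)
K(r) = r²
A(c) = 49/c²
K(O(3, 10))/37422 + w(88)/A(-49) = (-13*10)²/37422 + 12/((49/(-49)²)) = (-130)²*(1/37422) + 12/((49*(1/2401))) = 16900*(1/37422) + 12/(1/49) = 8450/18711 + 12*49 = 8450/18711 + 588 = 11010518/18711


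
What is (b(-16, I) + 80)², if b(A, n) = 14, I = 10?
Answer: 8836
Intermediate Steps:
(b(-16, I) + 80)² = (14 + 80)² = 94² = 8836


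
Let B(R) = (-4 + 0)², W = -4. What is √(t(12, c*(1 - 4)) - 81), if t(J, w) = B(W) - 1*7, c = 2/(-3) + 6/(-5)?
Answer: 6*I*√2 ≈ 8.4853*I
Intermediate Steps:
c = -28/15 (c = 2*(-⅓) + 6*(-⅕) = -⅔ - 6/5 = -28/15 ≈ -1.8667)
B(R) = 16 (B(R) = (-4)² = 16)
t(J, w) = 9 (t(J, w) = 16 - 1*7 = 16 - 7 = 9)
√(t(12, c*(1 - 4)) - 81) = √(9 - 81) = √(-72) = 6*I*√2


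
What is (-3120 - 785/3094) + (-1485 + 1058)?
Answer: -10975203/3094 ≈ -3547.3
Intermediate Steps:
(-3120 - 785/3094) + (-1485 + 1058) = (-3120 - 785*1/3094) - 427 = (-3120 - 785/3094) - 427 = -9654065/3094 - 427 = -10975203/3094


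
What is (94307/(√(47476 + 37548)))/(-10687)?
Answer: -94307*√5314/227162872 ≈ -0.030263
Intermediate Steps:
(94307/(√(47476 + 37548)))/(-10687) = (94307/(√85024))*(-1/10687) = (94307/((4*√5314)))*(-1/10687) = (94307*(√5314/21256))*(-1/10687) = (94307*√5314/21256)*(-1/10687) = -94307*√5314/227162872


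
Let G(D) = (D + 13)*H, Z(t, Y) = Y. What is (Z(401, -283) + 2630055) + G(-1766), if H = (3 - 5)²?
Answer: 2622760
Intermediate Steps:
H = 4 (H = (-2)² = 4)
G(D) = 52 + 4*D (G(D) = (D + 13)*4 = (13 + D)*4 = 52 + 4*D)
(Z(401, -283) + 2630055) + G(-1766) = (-283 + 2630055) + (52 + 4*(-1766)) = 2629772 + (52 - 7064) = 2629772 - 7012 = 2622760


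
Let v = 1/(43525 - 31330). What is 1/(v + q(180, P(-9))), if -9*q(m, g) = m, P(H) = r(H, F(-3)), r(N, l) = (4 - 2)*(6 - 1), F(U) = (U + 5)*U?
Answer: -12195/243899 ≈ -0.050000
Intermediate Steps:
F(U) = U*(5 + U) (F(U) = (5 + U)*U = U*(5 + U))
r(N, l) = 10 (r(N, l) = 2*5 = 10)
P(H) = 10
q(m, g) = -m/9
v = 1/12195 ≈ 8.2001e-5
1/(v + q(180, P(-9))) = 1/(1/12195 - ⅑*180) = 1/(1/12195 - 20) = 1/(-243899/12195) = -12195/243899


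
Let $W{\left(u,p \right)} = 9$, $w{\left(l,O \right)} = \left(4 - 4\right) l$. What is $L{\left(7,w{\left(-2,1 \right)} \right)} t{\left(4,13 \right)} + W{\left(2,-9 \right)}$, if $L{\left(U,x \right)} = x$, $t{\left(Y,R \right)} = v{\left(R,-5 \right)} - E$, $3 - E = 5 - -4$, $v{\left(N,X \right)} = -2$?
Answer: $9$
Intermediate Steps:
$E = -6$ ($E = 3 - \left(5 - -4\right) = 3 - \left(5 + 4\right) = 3 - 9 = -6$)
$w{\left(l,O \right)} = 0$ ($w{\left(l,O \right)} = 0 l = 0$)
$t{\left(Y,R \right)} = 4$ ($t{\left(Y,R \right)} = -2 - -6 = -2 + 6 = 4$)
$L{\left(7,w{\left(-2,1 \right)} \right)} t{\left(4,13 \right)} + W{\left(2,-9 \right)} = 0 \cdot 4 + 9 = 0 + 9 = 9$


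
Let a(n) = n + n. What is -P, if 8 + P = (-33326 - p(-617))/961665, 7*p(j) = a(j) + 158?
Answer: 18028482/2243885 ≈ 8.0345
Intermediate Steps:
a(n) = 2*n
p(j) = 158/7 + 2*j/7 (p(j) = (2*j + 158)/7 = (158 + 2*j)/7 = 158/7 + 2*j/7)
P = -18028482/2243885 (P = -8 + (-33326 - (158/7 + (2/7)*(-617)))/961665 = -8 + (-33326 - (158/7 - 1234/7))*(1/961665) = -8 + (-33326 - 1*(-1076/7))*(1/961665) = -8 + (-33326 + 1076/7)*(1/961665) = -8 - 232206/7*1/961665 = -8 - 77402/2243885 = -18028482/2243885 ≈ -8.0345)
-P = -1*(-18028482/2243885) = 18028482/2243885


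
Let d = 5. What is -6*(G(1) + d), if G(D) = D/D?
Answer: -36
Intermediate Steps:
G(D) = 1
-6*(G(1) + d) = -6*(1 + 5) = -6*6 = -36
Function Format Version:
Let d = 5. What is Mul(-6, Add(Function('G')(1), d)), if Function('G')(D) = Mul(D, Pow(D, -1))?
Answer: -36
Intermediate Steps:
Function('G')(D) = 1
Mul(-6, Add(Function('G')(1), d)) = Mul(-6, Add(1, 5)) = Mul(-6, 6) = -36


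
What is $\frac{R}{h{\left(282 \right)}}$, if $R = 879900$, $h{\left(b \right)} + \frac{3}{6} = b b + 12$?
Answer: $\frac{1759800}{159071} \approx 11.063$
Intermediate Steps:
$h{\left(b \right)} = \frac{23}{2} + b^{2}$ ($h{\left(b \right)} = - \frac{1}{2} + \left(b b + 12\right) = - \frac{1}{2} + \left(b^{2} + 12\right) = - \frac{1}{2} + \left(12 + b^{2}\right) = \frac{23}{2} + b^{2}$)
$\frac{R}{h{\left(282 \right)}} = \frac{879900}{\frac{23}{2} + 282^{2}} = \frac{879900}{\frac{23}{2} + 79524} = \frac{879900}{\frac{159071}{2}} = 879900 \cdot \frac{2}{159071} = \frac{1759800}{159071}$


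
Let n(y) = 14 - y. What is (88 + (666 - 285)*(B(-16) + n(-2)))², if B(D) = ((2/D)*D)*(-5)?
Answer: 5635876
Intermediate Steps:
B(D) = -10 (B(D) = 2*(-5) = -10)
(88 + (666 - 285)*(B(-16) + n(-2)))² = (88 + (666 - 285)*(-10 + (14 - 1*(-2))))² = (88 + 381*(-10 + (14 + 2)))² = (88 + 381*(-10 + 16))² = (88 + 381*6)² = (88 + 2286)² = 2374² = 5635876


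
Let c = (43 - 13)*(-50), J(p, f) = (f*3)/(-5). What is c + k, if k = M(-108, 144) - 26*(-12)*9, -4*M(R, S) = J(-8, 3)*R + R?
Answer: 6432/5 ≈ 1286.4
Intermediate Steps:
J(p, f) = -3*f/5 (J(p, f) = (3*f)*(-⅕) = -3*f/5)
c = -1500 (c = 30*(-50) = -1500)
M(R, S) = R/5 (M(R, S) = -((-⅗*3)*R + R)/4 = -(-9*R/5 + R)/4 = -(-1)*R/5 = R/5)
k = 13932/5 (k = (⅕)*(-108) - 26*(-12)*9 = -108/5 + 312*9 = -108/5 + 2808 = 13932/5 ≈ 2786.4)
c + k = -1500 + 13932/5 = 6432/5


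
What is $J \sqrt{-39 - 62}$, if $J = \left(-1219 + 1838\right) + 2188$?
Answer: $2807 i \sqrt{101} \approx 28210.0 i$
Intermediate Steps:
$J = 2807$ ($J = 619 + 2188 = 2807$)
$J \sqrt{-39 - 62} = 2807 \sqrt{-39 - 62} = 2807 \sqrt{-101} = 2807 i \sqrt{101}$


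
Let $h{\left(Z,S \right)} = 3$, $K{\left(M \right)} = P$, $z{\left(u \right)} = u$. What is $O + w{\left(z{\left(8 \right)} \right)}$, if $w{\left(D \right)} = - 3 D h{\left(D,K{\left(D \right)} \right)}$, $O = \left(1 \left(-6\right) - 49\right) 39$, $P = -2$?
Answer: $-2217$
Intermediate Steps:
$K{\left(M \right)} = -2$
$O = -2145$ ($O = \left(-6 - 49\right) 39 = \left(-55\right) 39 = -2145$)
$w{\left(D \right)} = - 9 D$ ($w{\left(D \right)} = - 3 D 3 = - 9 D$)
$O + w{\left(z{\left(8 \right)} \right)} = -2145 - 72 = -2217$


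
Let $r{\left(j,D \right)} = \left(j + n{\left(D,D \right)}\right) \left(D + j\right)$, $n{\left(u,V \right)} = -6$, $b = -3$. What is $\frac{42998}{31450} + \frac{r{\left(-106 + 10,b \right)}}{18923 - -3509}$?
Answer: $\frac{320528309}{176371600} \approx 1.8173$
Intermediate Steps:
$r{\left(j,D \right)} = \left(-6 + j\right) \left(D + j\right)$ ($r{\left(j,D \right)} = \left(j - 6\right) \left(D + j\right) = \left(-6 + j\right) \left(D + j\right)$)
$\frac{42998}{31450} + \frac{r{\left(-106 + 10,b \right)}}{18923 - -3509} = \frac{42998}{31450} + \frac{\left(-106 + 10\right)^{2} - -18 - 6 \left(-106 + 10\right) - 3 \left(-106 + 10\right)}{18923 - -3509} = 42998 \cdot \frac{1}{31450} + \frac{\left(-96\right)^{2} + 18 - -576 - -288}{18923 + 3509} = \frac{21499}{15725} + \frac{9216 + 18 + 576 + 288}{22432} = \frac{21499}{15725} + 10098 \cdot \frac{1}{22432} = \frac{21499}{15725} + \frac{5049}{11216} = \frac{320528309}{176371600}$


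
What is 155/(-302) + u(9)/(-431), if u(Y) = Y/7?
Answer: -470353/911134 ≈ -0.51623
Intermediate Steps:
u(Y) = Y/7 (u(Y) = Y*(⅐) = Y/7)
155/(-302) + u(9)/(-431) = 155/(-302) + ((⅐)*9)/(-431) = 155*(-1/302) + (9/7)*(-1/431) = -155/302 - 9/3017 = -470353/911134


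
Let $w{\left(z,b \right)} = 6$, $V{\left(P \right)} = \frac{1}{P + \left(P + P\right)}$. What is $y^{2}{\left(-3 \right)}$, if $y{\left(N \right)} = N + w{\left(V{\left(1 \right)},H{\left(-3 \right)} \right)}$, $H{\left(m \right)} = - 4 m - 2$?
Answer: $9$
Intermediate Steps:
$H{\left(m \right)} = -2 - 4 m$
$V{\left(P \right)} = \frac{1}{3 P}$ ($V{\left(P \right)} = \frac{1}{P + 2 P} = \frac{1}{3 P}$)
$y{\left(N \right)} = 6 + N$ ($y{\left(N \right)} = N + 6 = 6 + N$)
$y^{2}{\left(-3 \right)} = \left(6 - 3\right)^{2} = 3^{2} = 9$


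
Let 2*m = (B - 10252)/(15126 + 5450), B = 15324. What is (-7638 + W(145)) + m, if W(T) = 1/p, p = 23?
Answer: -451823665/59156 ≈ -7637.8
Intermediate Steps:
m = 317/2572 (m = ((15324 - 10252)/(15126 + 5450))/2 = (5072/20576)/2 = (5072*(1/20576))/2 = (1/2)*(317/1286) = 317/2572 ≈ 0.12325)
W(T) = 1/23
(-7638 + W(145)) + m = (-7638 + 1/23) + 317/2572 = -175673/23 + 317/2572 = -451823665/59156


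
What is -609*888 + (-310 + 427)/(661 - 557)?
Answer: -4326327/8 ≈ -5.4079e+5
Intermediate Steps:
-609*888 + (-310 + 427)/(661 - 557) = -540792 + 117/104 = -540792 + 117*(1/104) = -540792 + 9/8 = -4326327/8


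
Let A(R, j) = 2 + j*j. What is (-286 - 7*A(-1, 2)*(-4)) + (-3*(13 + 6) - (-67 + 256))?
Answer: -364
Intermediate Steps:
A(R, j) = 2 + j**2
(-286 - 7*A(-1, 2)*(-4)) + (-3*(13 + 6) - (-67 + 256)) = (-286 - 7*(2 + 2**2)*(-4)) + (-3*(13 + 6) - (-67 + 256)) = (-286 - 7*(2 + 4)*(-4)) + (-3*19 - 1*189) = (-286 - 7*6*(-4)) + (-57 - 189) = (-286 - 42*(-4)) - 246 = (-286 + 168) - 246 = -118 - 246 = -364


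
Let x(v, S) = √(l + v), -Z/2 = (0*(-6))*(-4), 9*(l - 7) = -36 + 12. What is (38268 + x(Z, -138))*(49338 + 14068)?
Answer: 2426420808 + 63406*√39/3 ≈ 2.4266e+9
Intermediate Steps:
l = 13/3 (l = 7 + (-36 + 12)/9 = 7 + (⅑)*(-24) = 7 - 8/3 = 13/3 ≈ 4.3333)
Z = 0 (Z = -2*0*(-6)*(-4) = -0*(-4) = -2*0 = 0)
x(v, S) = √(13/3 + v)
(38268 + x(Z, -138))*(49338 + 14068) = (38268 + √(39 + 9*0)/3)*(49338 + 14068) = (38268 + √(39 + 0)/3)*63406 = (38268 + √39/3)*63406 = 2426420808 + 63406*√39/3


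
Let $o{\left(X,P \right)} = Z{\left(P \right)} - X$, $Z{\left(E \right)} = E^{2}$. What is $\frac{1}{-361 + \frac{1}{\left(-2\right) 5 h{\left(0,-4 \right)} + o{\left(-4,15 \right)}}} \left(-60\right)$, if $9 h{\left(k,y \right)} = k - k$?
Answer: $\frac{1145}{6889} \approx 0.16621$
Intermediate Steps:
$h{\left(k,y \right)} = 0$ ($h{\left(k,y \right)} = \frac{k - k}{9} = \frac{1}{9} \cdot 0 = 0$)
$o{\left(X,P \right)} = P^{2} - X$
$\frac{1}{-361 + \frac{1}{\left(-2\right) 5 h{\left(0,-4 \right)} + o{\left(-4,15 \right)}}} \left(-60\right) = \frac{1}{-361 + \frac{1}{\left(-2\right) 5 \cdot 0 - \left(-4 - 15^{2}\right)}} \left(-60\right) = \frac{1}{-361 + \frac{1}{\left(-10\right) 0 + \left(225 + 4\right)}} \left(-60\right) = \frac{1}{-361 + \frac{1}{0 + 229}} \left(-60\right) = \frac{1}{-361 + \frac{1}{229}} \left(-60\right) = \frac{1}{- \frac{82668}{229}} \left(-60\right) = \left(- \frac{229}{82668}\right) \left(-60\right) = \frac{1145}{6889}$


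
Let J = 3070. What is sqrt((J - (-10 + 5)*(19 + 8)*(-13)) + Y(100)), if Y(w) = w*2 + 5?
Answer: 4*sqrt(95) ≈ 38.987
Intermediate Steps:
Y(w) = 5 + 2*w (Y(w) = 2*w + 5 = 5 + 2*w)
sqrt((J - (-10 + 5)*(19 + 8)*(-13)) + Y(100)) = sqrt((3070 - (-10 + 5)*(19 + 8)*(-13)) + (5 + 2*100)) = sqrt((3070 - (-5*27)*(-13)) + (5 + 200)) = sqrt((3070 - (-135)*(-13)) + 205) = sqrt((3070 - 1*1755) + 205) = sqrt((3070 - 1755) + 205) = sqrt(1315 + 205) = sqrt(1520) = 4*sqrt(95)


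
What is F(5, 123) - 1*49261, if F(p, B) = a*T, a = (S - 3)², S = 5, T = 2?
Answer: -49253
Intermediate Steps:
a = 4 (a = (5 - 3)² = 2² = 4)
F(p, B) = 8 (F(p, B) = 4*2 = 8)
F(5, 123) - 1*49261 = 8 - 1*49261 = 8 - 49261 = -49253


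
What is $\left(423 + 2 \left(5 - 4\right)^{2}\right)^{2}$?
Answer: $180625$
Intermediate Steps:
$\left(423 + 2 \left(5 - 4\right)^{2}\right)^{2} = \left(423 + 2 \cdot 1^{2}\right)^{2} = \left(423 + 2 \cdot 1\right)^{2} = \left(423 + 2\right)^{2} = 425^{2} = 180625$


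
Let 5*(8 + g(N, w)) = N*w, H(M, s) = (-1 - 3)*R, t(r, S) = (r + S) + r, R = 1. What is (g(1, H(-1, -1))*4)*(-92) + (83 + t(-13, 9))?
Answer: 16522/5 ≈ 3304.4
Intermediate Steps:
t(r, S) = S + 2*r (t(r, S) = (S + r) + r = S + 2*r)
H(M, s) = -4 (H(M, s) = (-1 - 3)*1 = -4*1 = -4)
g(N, w) = -8 + N*w/5 (g(N, w) = -8 + (N*w)/5 = -8 + N*w/5)
(g(1, H(-1, -1))*4)*(-92) + (83 + t(-13, 9)) = ((-8 + (⅕)*1*(-4))*4)*(-92) + (83 + (9 + 2*(-13))) = ((-8 - ⅘)*4)*(-92) + (83 + (9 - 26)) = -44/5*4*(-92) + (83 - 17) = -176/5*(-92) + 66 = 16192/5 + 66 = 16522/5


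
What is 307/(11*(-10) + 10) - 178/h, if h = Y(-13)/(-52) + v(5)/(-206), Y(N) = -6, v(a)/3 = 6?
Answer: -1907657/300 ≈ -6358.9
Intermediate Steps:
v(a) = 18 (v(a) = 3*6 = 18)
h = 75/2678 (h = -6/(-52) + 18/(-206) = -6*(-1/52) + 18*(-1/206) = 3/26 - 9/103 = 75/2678 ≈ 0.028006)
307/(11*(-10) + 10) - 178/h = 307/(11*(-10) + 10) - 178/75/2678 = 307/(-110 + 10) - 178*2678/75 = 307/(-100) - 476684/75 = 307*(-1/100) - 476684/75 = -307/100 - 476684/75 = -1907657/300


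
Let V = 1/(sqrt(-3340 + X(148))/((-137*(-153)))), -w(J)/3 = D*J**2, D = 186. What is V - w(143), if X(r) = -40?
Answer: 11410542 - 20961*I*sqrt(5)/130 ≈ 1.1411e+7 - 360.54*I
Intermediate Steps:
w(J) = -558*J**2
V = -20961*I*sqrt(5)/130 (V = 1/(sqrt(-3340 - 40)/((-137*(-153)))) = 1/(sqrt(-3380)/20961) = 1/((26*I*sqrt(5))*(1/20961)) = 1/(26*I*sqrt(5)/20961) = -20961*I*sqrt(5)/130 ≈ -360.54*I)
V - w(143) = -20961*I*sqrt(5)/130 - (-558)*143**2 = -20961*I*sqrt(5)/130 - (-558)*20449 = -20961*I*sqrt(5)/130 - 1*(-11410542) = -20961*I*sqrt(5)/130 + 11410542 = 11410542 - 20961*I*sqrt(5)/130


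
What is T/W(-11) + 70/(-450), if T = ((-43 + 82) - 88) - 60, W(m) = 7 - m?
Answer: -559/90 ≈ -6.2111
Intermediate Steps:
T = -109 (T = (39 - 88) - 60 = -49 - 60 = -109)
T/W(-11) + 70/(-450) = -109/(7 - 1*(-11)) + 70/(-450) = -109/(7 + 11) + 70*(-1/450) = -109/18 - 7/45 = -559/90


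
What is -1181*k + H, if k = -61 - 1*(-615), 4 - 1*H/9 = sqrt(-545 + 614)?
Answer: -654238 - 9*sqrt(69) ≈ -6.5431e+5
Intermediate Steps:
H = 36 - 9*sqrt(69) (H = 36 - 9*sqrt(-545 + 614) = 36 - 9*sqrt(69) ≈ -38.760)
k = 554 (k = -61 + 615 = 554)
-1181*k + H = -1181*554 + (36 - 9*sqrt(69)) = -654274 + (36 - 9*sqrt(69)) = -654238 - 9*sqrt(69)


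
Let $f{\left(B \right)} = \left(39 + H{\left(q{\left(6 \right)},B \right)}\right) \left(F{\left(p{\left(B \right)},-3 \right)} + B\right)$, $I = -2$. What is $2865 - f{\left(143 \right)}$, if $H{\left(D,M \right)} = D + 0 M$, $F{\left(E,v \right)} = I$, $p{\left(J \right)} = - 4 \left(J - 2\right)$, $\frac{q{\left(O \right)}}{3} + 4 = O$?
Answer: $-3480$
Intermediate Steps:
$q{\left(O \right)} = -12 + 3 O$
$p{\left(J \right)} = 8 - 4 J$ ($p{\left(J \right)} = - 4 \left(-2 + J\right) = 8 - 4 J$)
$F{\left(E,v \right)} = -2$
$H{\left(D,M \right)} = D$ ($H{\left(D,M \right)} = D + 0 = D$)
$f{\left(B \right)} = -90 + 45 B$ ($f{\left(B \right)} = \left(39 + \left(-12 + 3 \cdot 6\right)\right) \left(-2 + B\right) = \left(39 + \left(-12 + 18\right)\right) \left(-2 + B\right) = \left(39 + 6\right) \left(-2 + B\right) = 45 \left(-2 + B\right) = -90 + 45 B$)
$2865 - f{\left(143 \right)} = 2865 - \left(-90 + 45 \cdot 143\right) = 2865 - \left(-90 + 6435\right) = 2865 - 6345 = -3480$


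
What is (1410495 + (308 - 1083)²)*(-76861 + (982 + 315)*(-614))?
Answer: -1756148195280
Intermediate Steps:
(1410495 + (308 - 1083)²)*(-76861 + (982 + 315)*(-614)) = (1410495 + (-775)²)*(-76861 + 1297*(-614)) = (1410495 + 600625)*(-76861 - 796358) = 2011120*(-873219) = -1756148195280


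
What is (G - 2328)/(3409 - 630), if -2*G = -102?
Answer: -2277/2779 ≈ -0.81936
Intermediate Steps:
G = 51 (G = -½*(-102) = 51)
(G - 2328)/(3409 - 630) = (51 - 2328)/(3409 - 630) = -2277/2779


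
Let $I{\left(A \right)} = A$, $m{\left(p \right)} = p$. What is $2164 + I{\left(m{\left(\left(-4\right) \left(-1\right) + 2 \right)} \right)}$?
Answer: $2170$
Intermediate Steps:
$2164 + I{\left(m{\left(\left(-4\right) \left(-1\right) + 2 \right)} \right)} = 2164 + \left(\left(-4\right) \left(-1\right) + 2\right) = 2164 + \left(4 + 2\right) = 2164 + 6 = 2170$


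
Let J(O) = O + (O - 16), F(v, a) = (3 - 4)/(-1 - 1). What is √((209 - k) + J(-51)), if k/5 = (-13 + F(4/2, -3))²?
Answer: I*√2761/2 ≈ 26.273*I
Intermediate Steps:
F(v, a) = ½ (F(v, a) = -1/(-2) = -1*(-½) = ½)
J(O) = -16 + 2*O (J(O) = O + (-16 + O) = -16 + 2*O)
k = 3125/4 (k = 5*(-13 + ½)² = 5*(-25/2)² = 5*(625/4) = 3125/4 ≈ 781.25)
√((209 - k) + J(-51)) = √((209 - 1*3125/4) + (-16 + 2*(-51))) = √((209 - 3125/4) + (-16 - 102)) = √(-2289/4 - 118) = √(-2761/4) = I*√2761/2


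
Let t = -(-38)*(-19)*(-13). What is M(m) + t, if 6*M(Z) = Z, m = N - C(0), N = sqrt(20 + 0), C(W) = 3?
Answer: 18771/2 + sqrt(5)/3 ≈ 9386.3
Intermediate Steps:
N = 2*sqrt(5) (N = sqrt(20) = 2*sqrt(5) ≈ 4.4721)
m = -3 + 2*sqrt(5) (m = 2*sqrt(5) - 1*3 = 2*sqrt(5) - 3 = -3 + 2*sqrt(5) ≈ 1.4721)
M(Z) = Z/6
t = 9386 (t = -19*38*(-13) = -722*(-13) = 9386)
M(m) + t = (-3 + 2*sqrt(5))/6 + 9386 = (-1/2 + sqrt(5)/3) + 9386 = 18771/2 + sqrt(5)/3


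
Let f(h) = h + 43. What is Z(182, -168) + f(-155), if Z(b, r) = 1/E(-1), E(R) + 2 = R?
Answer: -337/3 ≈ -112.33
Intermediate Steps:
f(h) = 43 + h
E(R) = -2 + R
Z(b, r) = -⅓ (Z(b, r) = 1/(-2 - 1) = 1/(-3) = -⅓)
Z(182, -168) + f(-155) = -⅓ + (43 - 155) = -⅓ - 112 = -337/3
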